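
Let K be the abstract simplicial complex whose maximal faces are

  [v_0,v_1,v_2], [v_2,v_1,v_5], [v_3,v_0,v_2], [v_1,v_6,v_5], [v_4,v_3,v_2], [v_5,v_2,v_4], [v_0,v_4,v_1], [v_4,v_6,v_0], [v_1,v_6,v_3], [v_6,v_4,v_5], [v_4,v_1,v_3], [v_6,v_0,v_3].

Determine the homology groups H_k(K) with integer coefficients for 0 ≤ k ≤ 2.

H_0 = Z,  H_1 = Z/2Z,  H_2 = 0.

Fix the vertex order v_0 < v_1 < v_2 < v_3 < v_4 < v_5 < v_6 and write every simplex with vertices in increasing order. Then dim K = 2 and the simplices of K are:

  0-simplices (7): [v_0], [v_1], [v_2], [v_3], [v_4], [v_5], [v_6]
  1-simplices (18): (18 of them)
  2-simplices (12): (12 of them)

so the chain groups are C_0 ≅ Z^7, C_1 ≅ Z^18, C_2 ≅ Z^12.

The boundary map ∂_1: C_1 → C_0 is given by ∂[p,q] = [q] − [p]. For instance
  ∂[v_1,v_2] = [v_2] − [v_1].
The resulting 7×18 matrix has rank 6, and its Smith normal form has invariant factors (1,1,1,1,1,1).

The boundary map ∂_2: C_2 → C_1 sends each 2-simplex [p,q,r] to [q,r] − [p,r] + [p,q]. For instance
  ∂[v_4,v_5,v_6] = [v_5,v_6] − [v_4,v_6] + [v_4,v_5],
  ∂[v_1,v_2,v_5] = [v_2,v_5] − [v_1,v_5] + [v_1,v_2].
The resulting 18×12 matrix has rank 12, and its Smith normal form has invariant factors (1,1,1,1,1,1,1,1,1,1,1,2).

Computing H_k = (kernel of ∂_k) / (image of ∂_{k+1}):

  H_0: rank C_0 − rank ∂_1 = 7 − 6 = 1, and the invariant factors of ∂_1 are all 1, so H_0 ≅ Z.
  H_1: rank ker ∂_1 − rank ∂_2 = (18 − 6) − 12 = 0, and ∂_2 has invariant factor 2 > 1, so H_1 ≅ Z/2Z.
  H_2: rank ker ∂_2 − rank ∂_3 = (12 − 12) − 0 = 0, and there is no ∂_3, so H_2 ≅ 0.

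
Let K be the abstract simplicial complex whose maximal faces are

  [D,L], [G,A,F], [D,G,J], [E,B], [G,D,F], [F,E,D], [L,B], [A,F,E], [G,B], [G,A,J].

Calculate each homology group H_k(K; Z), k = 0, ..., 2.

We work with the vertex ordering A < B < D < E < F < G < J < L. The simplices of K, each written with vertices in increasing order, are:

  0-simplices (8): A, B, D, E, F, G, J, L
  1-simplices (15): AE, AF, AG, AJ, BE, BG, BL, DE, DF, DG, DJ, DL, EF, FG, GJ
  2-simplices (6): AEF, AFG, AGJ, DEF, DFG, DGJ

giving chain groups C_0 ≅ Z^8, C_1 ≅ Z^15, C_2 ≅ Z^6.

Boundary ∂_1: C_1 → C_0 is given by ∂[p,q] = [q] − [p]. For instance
  ∂GJ = J − G.
As a 8×15 matrix over Z this has rank 7, with invariant factors (1,1,1,1,1,1,1).

Boundary ∂_2: C_2 → C_1 sends each 2-simplex [p,q,r] to [q,r] − [p,r] + [p,q]. For instance
  ∂AFG = FG − AG + AF,
  ∂AGJ = GJ − AJ + AG.
This gives a 15×6 integer matrix of rank 6; reducing to Smith normal form yields diagonal entries (1,1,1,1,1,1).

Computing H_k = (kernel of ∂_k) / (image of ∂_{k+1}):

  H_0: rank C_0 − rank ∂_1 = 8 − 7 = 1, and the invariant factors of ∂_1 are all 1, so H_0 = Z.
  H_1: rank ker ∂_1 − rank ∂_2 = (15 − 7) − 6 = 2, and the invariant factors of ∂_2 are all 1, so H_1 = Z^2.
  H_2: rank ker ∂_2 − rank ∂_3 = (6 − 6) − 0 = 0, and there is no ∂_3, so H_2 = 0.

H_0 = Z,  H_1 = Z^2,  H_2 = 0.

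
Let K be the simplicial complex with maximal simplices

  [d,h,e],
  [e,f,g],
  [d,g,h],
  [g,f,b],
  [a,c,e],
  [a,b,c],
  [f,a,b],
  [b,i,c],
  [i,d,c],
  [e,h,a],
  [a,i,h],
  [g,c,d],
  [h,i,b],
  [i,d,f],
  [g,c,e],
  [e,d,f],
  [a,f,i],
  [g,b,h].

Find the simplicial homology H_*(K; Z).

H_0 = Z,  H_1 = Z ⊕ Z/2,  H_2 = 0.

Order the vertices as a < b < c < d < e < f < g < h < i. Listing each simplex with vertices in this order, K has dimension 2 with simplices:

  0-simplices (9): a, b, c, d, e, f, g, h, i
  1-simplices (27): ab, ac, ae, af, ah, ai, bc, bf, bg, bh, bi, cd, ce, cg, ci, de, df, dg, dh, di, ef, eg, eh, fg, fi, gh, hi
  2-simplices (18): abc, abf, ace, aeh, afi, ahi, bci, bfg, bgh, bhi, cdg, cdi, ceg, def, deh, dfi, dgh, efg

so the chain groups are C_0 ≅ Z^9, C_1 ≅ Z^27, C_2 ≅ Z^18.

Boundary ∂_1: C_1 → C_0 sends each edge [p,q] (with p < q) to q − p. For instance
  ∂ab = b − a.
The 9×27 boundary matrix has rank 8 and Smith normal form diag(1,1,1,1,1,1,1,1).

The boundary map ∂_2: C_2 → C_1 maps a triangle to the signed sum of its edges. For instance
  ∂deh = eh − dh + de,
  ∂ceg = eg − cg + ce.
The 27×18 boundary matrix has rank 18 and Smith normal form diag(1,1,1,1,1,1,1,1,1,1,1,1,1,1,1,1,1,2).

From H_k ≅ ker(∂_k) / im(∂_{k+1}) we obtain:

  H_0: rank C_0 − rank ∂_1 = 9 − 8 = 1, and the invariant factors of ∂_1 are all 1, so H_0 ≅ Z.
  H_1: rank ker ∂_1 − rank ∂_2 = (27 − 8) − 18 = 1, and ∂_2 has invariant factor 2 > 1, so H_1 ≅ Z ⊕ Z/2.
  H_2: rank ker ∂_2 − rank ∂_3 = (18 − 18) − 0 = 0, and there is no ∂_3, so H_2 ≅ 0.

As a check, the Euler characteristic is 9 − 27 + 18 = 0, which agrees with 1 − 1 + 0 = 0.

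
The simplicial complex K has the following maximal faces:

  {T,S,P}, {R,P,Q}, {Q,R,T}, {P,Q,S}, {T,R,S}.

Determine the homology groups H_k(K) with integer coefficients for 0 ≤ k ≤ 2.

We work with the vertex ordering P < Q < R < S < T. The simplices of K, each written with vertices in increasing order, are:

  0-simplices (5): P, Q, R, S, T
  1-simplices (10): PQ, PR, PS, PT, QR, QS, QT, RS, RT, ST
  2-simplices (5): PQR, PQS, PST, QRT, RST

giving chain groups C_0 ≅ Z^5, C_1 ≅ Z^10, C_2 ≅ Z^5.

Boundary ∂_1: C_1 → C_0 is given by ∂[p,q] = [q] − [p]. For instance
  ∂QS = S − Q.
As a 5×10 matrix over Z this has rank 4, with invariant factors (1,1,1,1).

The boundary map ∂_2: C_2 → C_1 acts by ∂[p,q,r] = [q,r] − [p,r] + [p,q]. For instance
  ∂PQS = QS − PS + PQ,
  ∂RST = ST − RT + RS.
As a 10×5 matrix over Z this has rank 5, with invariant factors (1,1,1,1,1).

Now H_k = ker ∂_k / im ∂_{k+1}, so:

  H_0: rank C_0 − rank ∂_1 = 5 − 4 = 1, and the invariant factors of ∂_1 are all 1, so H_0 ≅ Z.
  H_1: rank ker ∂_1 − rank ∂_2 = (10 − 4) − 5 = 1, and the invariant factors of ∂_2 are all 1, so H_1 ≅ Z.
  H_2: rank ker ∂_2 − rank ∂_3 = (5 − 5) − 0 = 0, and there is no ∂_3, so H_2 ≅ 0.

(K is a triangulation of the Möbius band.)

H_0 = Z,  H_1 = Z,  H_2 = 0.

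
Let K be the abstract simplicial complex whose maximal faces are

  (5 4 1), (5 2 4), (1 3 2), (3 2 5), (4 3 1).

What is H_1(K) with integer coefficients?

H_1 = Z.

We work with the vertex ordering 1 < 2 < 3 < 4 < 5. The simplices of K, each written with vertices in increasing order, are:

  0-simplices (5): [1], [2], [3], [4], [5]
  1-simplices (10): [1,2], [1,3], [1,4], [1,5], [2,3], [2,4], [2,5], [3,4], [3,5], [4,5]
  2-simplices (5): [1,2,3], [1,3,4], [1,4,5], [2,3,5], [2,4,5]

Hence C_0 ≅ Z^5, C_1 ≅ Z^10, C_2 ≅ Z^5.

∂_1: C_1 → C_0 maps an edge to its endpoints' difference, ∂[p,q] = q − p.
This gives a 5×10 integer matrix of rank 4; reducing to Smith normal form yields diagonal entries (1,1,1,1).

∂_2: C_2 → C_1 maps a triangle to the signed sum of its edges. For instance
  ∂[1,4,5] = [4,5] − [1,5] + [1,4],
  ∂[2,4,5] = [4,5] − [2,5] + [2,4].
As a 10×5 matrix over Z this has rank 5, with invariant factors (1,1,1,1,1).

Computing H_k = (kernel of ∂_k) / (image of ∂_{k+1}):

  H_1: rank ker ∂_1 − rank ∂_2 = (10 − 4) − 5 = 1, and the invariant factors of ∂_2 are all 1, so H_1 = Z.

(K is a triangulation of the Möbius band.)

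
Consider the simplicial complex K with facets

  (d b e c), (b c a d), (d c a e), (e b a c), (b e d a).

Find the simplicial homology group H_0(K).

K has 5 vertices, 10 edges, 10 triangles, 5 3-simplices.
rank ∂_0 = 0, rank ∂_1 = 4 ⇒ b_0 = 5 − 0 − 4 = 1; all invariant factors of ∂_1 are 1 so no torsion. So H_0 = Z.

H_0 ≅ Z.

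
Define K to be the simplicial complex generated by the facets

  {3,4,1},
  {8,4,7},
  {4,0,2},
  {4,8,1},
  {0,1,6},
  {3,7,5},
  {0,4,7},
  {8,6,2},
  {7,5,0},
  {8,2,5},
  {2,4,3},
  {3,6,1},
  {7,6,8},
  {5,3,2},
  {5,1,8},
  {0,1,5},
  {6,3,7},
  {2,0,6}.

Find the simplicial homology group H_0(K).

K has 9 vertices, 27 edges, 18 triangles.
rank ∂_0 = 0, rank ∂_1 = 8 ⇒ b_0 = 9 − 0 − 8 = 1; all invariant factors of ∂_1 are 1 so no torsion. So H_0 = Z.

H_0 = Z.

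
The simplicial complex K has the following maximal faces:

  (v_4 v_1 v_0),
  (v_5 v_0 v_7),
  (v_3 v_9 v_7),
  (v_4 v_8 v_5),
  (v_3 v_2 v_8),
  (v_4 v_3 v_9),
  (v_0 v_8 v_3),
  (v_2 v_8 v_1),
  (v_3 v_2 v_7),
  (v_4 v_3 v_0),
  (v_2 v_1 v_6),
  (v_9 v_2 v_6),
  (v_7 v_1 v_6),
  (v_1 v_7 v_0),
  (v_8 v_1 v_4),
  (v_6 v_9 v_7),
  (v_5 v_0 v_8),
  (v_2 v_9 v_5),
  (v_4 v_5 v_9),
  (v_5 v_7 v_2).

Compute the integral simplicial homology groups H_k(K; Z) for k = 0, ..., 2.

H_0 = Z,  H_1 = Z ⊕ Z_2,  H_2 = 0.

Take the total order v_0 < v_1 < v_2 < v_3 < v_4 < v_5 < v_6 < v_7 < v_8 < v_9 on the vertex set. Then K (dimension 2) consists of the simplices:

  0-simplices (10): [v_0], [v_1], [v_2], [v_3], [v_4], [v_5], [v_6], [v_7], [v_8], [v_9]
  1-simplices (30): (30 of them)
  2-simplices (20): (20 of them)

so the chain groups are C_0 ≅ Z^10, C_1 ≅ Z^30, C_2 ≅ Z^20.

Boundary ∂_1: C_1 → C_0 sends each edge [p,q] (with p < q) to q − p.
As a 10×30 matrix over Z this has rank 9, with invariant factors (1,1,1,1,1,1,1,1,1).

Boundary ∂_2: C_2 → C_1 acts by ∂[p,q,r] = [q,r] − [p,r] + [p,q]. For instance
  ∂[v_4,v_5,v_8] = [v_5,v_8] − [v_4,v_8] + [v_4,v_5],
  ∂[v_0,v_3,v_8] = [v_3,v_8] − [v_0,v_8] + [v_0,v_3].
As a 30×20 matrix over Z this has rank 20, with invariant factors (1,1,1,1,1,1,1,1,1,1,1,1,1,1,1,1,1,1,1,2).

Computing H_k = (kernel of ∂_k) / (image of ∂_{k+1}):

  H_0: rank C_0 − rank ∂_1 = 10 − 9 = 1, and the invariant factors of ∂_1 are all 1, so H_0 ≅ Z.
  H_1: rank ker ∂_1 − rank ∂_2 = (30 − 9) − 20 = 1, and ∂_2 has invariant factor 2 > 1, so H_1 ≅ Z ⊕ Z_2.
  H_2: rank ker ∂_2 − rank ∂_3 = (20 − 20) − 0 = 0, and there is no ∂_3, so H_2 ≅ 0.

As a check, the Euler characteristic is 10 − 30 + 20 = 0, which agrees with 1 − 1 + 0 = 0.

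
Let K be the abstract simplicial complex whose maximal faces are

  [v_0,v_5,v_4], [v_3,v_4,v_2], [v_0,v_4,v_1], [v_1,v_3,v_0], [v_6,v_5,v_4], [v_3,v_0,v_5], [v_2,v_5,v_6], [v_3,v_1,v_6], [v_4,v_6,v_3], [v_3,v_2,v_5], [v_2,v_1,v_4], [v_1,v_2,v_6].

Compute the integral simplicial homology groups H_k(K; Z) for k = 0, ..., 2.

H_0 = Z,  H_1 = Z/2,  H_2 = 0.

K has 7 vertices, 18 edges, 12 triangles.
rank ∂_0 = 0, rank ∂_1 = 6 ⇒ b_0 = 7 − 0 − 6 = 1; all invariant factors of ∂_1 are 1 so no torsion. So H_0 = Z.
rank ∂_1 = 6, rank ∂_2 = 12 ⇒ b_1 = 18 − 6 − 12 = 0; ∂_2 has invariant factor(s) [2] giving torsion. So H_1 = Z/2.
rank ∂_2 = 12, rank ∂_3 = 0 ⇒ b_2 = 12 − 12 − 0 = 0. So H_2 = 0.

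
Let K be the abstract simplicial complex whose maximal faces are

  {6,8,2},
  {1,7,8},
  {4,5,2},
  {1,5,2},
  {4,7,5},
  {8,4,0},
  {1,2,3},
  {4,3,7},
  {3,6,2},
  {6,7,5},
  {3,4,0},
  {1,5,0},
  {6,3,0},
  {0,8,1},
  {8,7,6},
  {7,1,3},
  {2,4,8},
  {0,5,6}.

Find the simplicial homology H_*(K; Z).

H_0 ≅ Z,  H_1 ≅ Z^2,  H_2 ≅ Z.

K has 9 vertices, 27 edges, 18 triangles.
rank ∂_0 = 0, rank ∂_1 = 8 ⇒ b_0 = 9 − 0 − 8 = 1; all invariant factors of ∂_1 are 1 so no torsion. So H_0 ≅ Z.
rank ∂_1 = 8, rank ∂_2 = 17 ⇒ b_1 = 27 − 8 − 17 = 2; all invariant factors of ∂_2 are 1 so no torsion. So H_1 ≅ Z^2.
rank ∂_2 = 17, rank ∂_3 = 0 ⇒ b_2 = 18 − 17 − 0 = 1. So H_2 ≅ Z.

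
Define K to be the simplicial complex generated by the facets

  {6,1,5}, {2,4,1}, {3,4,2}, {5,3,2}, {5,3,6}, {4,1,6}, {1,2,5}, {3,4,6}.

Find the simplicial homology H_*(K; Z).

H_0 = Z,  H_1 = 0,  H_2 = Z.

Take the total order 1 < 2 < 3 < 4 < 5 < 6 on the vertex set. Then K (dimension 2) consists of the simplices:

  0-simplices (6): [1], [2], [3], [4], [5], [6]
  1-simplices (12): [1,2], [1,4], [1,5], [1,6], [2,3], [2,4], [2,5], [3,4], [3,5], [3,6], [4,6], [5,6]
  2-simplices (8): [1,2,4], [1,2,5], [1,4,6], [1,5,6], [2,3,4], [2,3,5], [3,4,6], [3,5,6]

so the chain groups are C_0 ≅ Z^6, C_1 ≅ Z^12, C_2 ≅ Z^8.

The boundary map ∂_1: C_1 → C_0 is given by ∂[p,q] = [q] − [p].
This gives a 6×12 integer matrix of rank 5; reducing to Smith normal form yields diagonal entries (1,1,1,1,1).

∂_2: C_2 → C_1 sends each 2-simplex [p,q,r] to [q,r] − [p,r] + [p,q]. For instance
  ∂[1,2,4] = [2,4] − [1,4] + [1,2],
  ∂[2,3,5] = [3,5] − [2,5] + [2,3].
The 12×8 boundary matrix has rank 7 and Smith normal form diag(1,1,1,1,1,1,1).

Reading off H_k = ker ∂_k / im ∂_{k+1}:

  H_0: rank C_0 − rank ∂_1 = 6 − 5 = 1, and the invariant factors of ∂_1 are all 1, so H_0 ≅ Z.
  H_1: rank ker ∂_1 − rank ∂_2 = (12 − 5) − 7 = 0, and the invariant factors of ∂_2 are all 1, so H_1 ≅ 0.
  H_2: rank ker ∂_2 − rank ∂_3 = (8 − 7) − 0 = 1, and there is no ∂_3, so H_2 ≅ Z.

(K is a triangulation of the 2-sphere S^2.)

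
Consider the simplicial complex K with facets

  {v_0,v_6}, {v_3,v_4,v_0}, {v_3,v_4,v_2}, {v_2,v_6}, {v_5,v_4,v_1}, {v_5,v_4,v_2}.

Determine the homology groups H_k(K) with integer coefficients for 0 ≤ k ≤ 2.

H_0 ≅ Z,  H_1 ≅ Z,  H_2 = 0.

Take the total order v_0 < v_1 < v_2 < v_3 < v_4 < v_5 < v_6 on the vertex set. Then K (dimension 2) consists of the simplices:

  0-simplices (7): [v_0], [v_1], [v_2], [v_3], [v_4], [v_5], [v_6]
  1-simplices (11): [v_0,v_3], [v_0,v_4], [v_0,v_6], [v_1,v_4], [v_1,v_5], [v_2,v_3], [v_2,v_4], [v_2,v_5], [v_2,v_6], [v_3,v_4], [v_4,v_5]
  2-simplices (4): [v_0,v_3,v_4], [v_1,v_4,v_5], [v_2,v_3,v_4], [v_2,v_4,v_5]

Hence C_0 ≅ Z^7, C_1 ≅ Z^11, C_2 ≅ Z^4.

∂_1: C_1 → C_0 maps an edge to its endpoints' difference, ∂[p,q] = q − p.
The resulting 7×11 matrix has rank 6, and its Smith normal form has invariant factors (1,1,1,1,1,1).

The boundary map ∂_2: C_2 → C_1 maps a triangle to the signed sum of its edges. For instance
  ∂[v_1,v_4,v_5] = [v_4,v_5] − [v_1,v_5] + [v_1,v_4],
  ∂[v_0,v_3,v_4] = [v_3,v_4] − [v_0,v_4] + [v_0,v_3].
The 11×4 boundary matrix has rank 4 and Smith normal form diag(1,1,1,1).

Computing H_k = (kernel of ∂_k) / (image of ∂_{k+1}):

  H_0: rank C_0 − rank ∂_1 = 7 − 6 = 1, and the invariant factors of ∂_1 are all 1, so H_0 ≅ Z.
  H_1: rank ker ∂_1 − rank ∂_2 = (11 − 6) − 4 = 1, and the invariant factors of ∂_2 are all 1, so H_1 ≅ Z.
  H_2: rank ker ∂_2 − rank ∂_3 = (4 − 4) − 0 = 0, and there is no ∂_3, so H_2 ≅ 0.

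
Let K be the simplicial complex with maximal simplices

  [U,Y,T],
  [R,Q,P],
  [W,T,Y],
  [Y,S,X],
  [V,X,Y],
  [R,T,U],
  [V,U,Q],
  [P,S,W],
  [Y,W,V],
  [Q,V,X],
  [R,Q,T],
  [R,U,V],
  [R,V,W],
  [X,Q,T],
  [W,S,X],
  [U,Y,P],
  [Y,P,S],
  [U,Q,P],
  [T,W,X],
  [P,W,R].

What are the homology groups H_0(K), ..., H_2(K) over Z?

H_0 ≅ Z,  H_1 ≅ Z × Z/2,  H_2 = 0.

Order the vertices as P < Q < R < S < T < U < V < W < X < Y. Listing each simplex with vertices in this order, K has dimension 2 with simplices:

  0-simplices (10): P, Q, R, S, T, U, V, W, X, Y
  1-simplices (30): PQ, PR, PS, PU, PW, PY, QR, QT, QU, QV, QX, RT, RU, RV, RW, SW, SX, SY, TU, TW, TX, TY, UV, UY, VW, VX, VY, WX, WY, XY
  2-simplices (20): PQR, PQU, PRW, PSW, PSY, PUY, QRT, QTX, QUV, QVX, RTU, RUV, RVW, SWX, SXY, TUY, TWX, TWY, VWY, VXY

giving chain groups C_0 ≅ Z^10, C_1 ≅ Z^30, C_2 ≅ Z^20.

Boundary ∂_1: C_1 → C_0 maps an edge to its endpoints' difference, ∂[p,q] = q − p. For instance
  ∂QR = R − Q.
As a 10×30 matrix over Z this has rank 9, with invariant factors (1,1,1,1,1,1,1,1,1).

The boundary map ∂_2: C_2 → C_1 sends each 2-simplex [p,q,r] to [q,r] − [p,r] + [p,q]. For instance
  ∂PRW = RW − PW + PR,
  ∂TWX = WX − TX + TW.
The resulting 30×20 matrix has rank 20, and its Smith normal form has invariant factors (1,1,1,1,1,1,1,1,1,1,1,1,1,1,1,1,1,1,1,2).

From H_k ≅ ker(∂_k) / im(∂_{k+1}) we obtain:

  H_0: rank C_0 − rank ∂_1 = 10 − 9 = 1, and the invariant factors of ∂_1 are all 1, so H_0 = Z.
  H_1: rank ker ∂_1 − rank ∂_2 = (30 − 9) − 20 = 1, and ∂_2 has invariant factor 2 > 1, so H_1 = Z × Z/2.
  H_2: rank ker ∂_2 − rank ∂_3 = (20 − 20) − 0 = 0, and there is no ∂_3, so H_2 = 0.

As a check, the Euler characteristic is 10 − 30 + 20 = 0, which agrees with 1 − 1 + 0 = 0.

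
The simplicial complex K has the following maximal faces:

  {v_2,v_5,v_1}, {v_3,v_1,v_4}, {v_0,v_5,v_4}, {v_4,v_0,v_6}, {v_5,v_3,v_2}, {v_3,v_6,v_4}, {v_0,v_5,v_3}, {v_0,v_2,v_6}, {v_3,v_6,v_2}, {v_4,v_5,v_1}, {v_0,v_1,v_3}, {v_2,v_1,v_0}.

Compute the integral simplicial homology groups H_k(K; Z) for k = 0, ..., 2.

H_0 = Z,  H_1 = Z/2,  H_2 = 0.

We work with the vertex ordering v_0 < v_1 < v_2 < v_3 < v_4 < v_5 < v_6. The simplices of K, each written with vertices in increasing order, are:

  0-simplices (7): [v_0], [v_1], [v_2], [v_3], [v_4], [v_5], [v_6]
  1-simplices (18): (18 of them)
  2-simplices (12): (12 of them)

giving chain groups C_0 ≅ Z^7, C_1 ≅ Z^18, C_2 ≅ Z^12.

Boundary ∂_1: C_1 → C_0 maps an edge to its endpoints' difference, ∂[p,q] = q − p. For instance
  ∂[v_0,v_3] = [v_3] − [v_0].
As a 7×18 matrix over Z this has rank 6, with invariant factors (1,1,1,1,1,1).

Boundary ∂_2: C_2 → C_1 sends each 2-simplex [p,q,r] to [q,r] − [p,r] + [p,q]. For instance
  ∂[v_2,v_3,v_6] = [v_3,v_6] − [v_2,v_6] + [v_2,v_3],
  ∂[v_0,v_3,v_5] = [v_3,v_5] − [v_0,v_5] + [v_0,v_3].
The resulting 18×12 matrix has rank 12, and its Smith normal form has invariant factors (1,1,1,1,1,1,1,1,1,1,1,2).

Reading off H_k = ker ∂_k / im ∂_{k+1}:

  H_0: rank C_0 − rank ∂_1 = 7 − 6 = 1, and the invariant factors of ∂_1 are all 1, so H_0 = Z.
  H_1: rank ker ∂_1 − rank ∂_2 = (18 − 6) − 12 = 0, and ∂_2 has invariant factor 2 > 1, so H_1 = Z/2.
  H_2: rank ker ∂_2 − rank ∂_3 = (12 − 12) − 0 = 0, and there is no ∂_3, so H_2 = 0.

As a check, the Euler characteristic is 7 − 18 + 12 = 1, which agrees with 1 − 0 + 0 = 1.
(K is a triangulation of the real projective plane RP^2.)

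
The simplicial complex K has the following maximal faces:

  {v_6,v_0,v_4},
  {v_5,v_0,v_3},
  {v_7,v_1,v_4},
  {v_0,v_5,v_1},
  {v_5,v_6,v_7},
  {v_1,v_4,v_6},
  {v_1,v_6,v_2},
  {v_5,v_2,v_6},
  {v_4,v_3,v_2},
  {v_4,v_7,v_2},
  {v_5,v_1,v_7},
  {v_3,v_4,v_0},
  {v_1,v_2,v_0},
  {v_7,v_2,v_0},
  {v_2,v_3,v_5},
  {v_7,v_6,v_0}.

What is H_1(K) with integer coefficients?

Order the vertices as v_0 < v_1 < v_2 < v_3 < v_4 < v_5 < v_6 < v_7. Listing each simplex with vertices in this order, K has dimension 2 with simplices:

  0-simplices (8): [v_0], [v_1], [v_2], [v_3], [v_4], [v_5], [v_6], [v_7]
  1-simplices (24): (24 of them)
  2-simplices (16): (16 of them)

so the chain groups are C_0 ≅ Z^8, C_1 ≅ Z^24, C_2 ≅ Z^16.

Boundary ∂_1: C_1 → C_0 sends each edge [p,q] (with p < q) to q − p. For instance
  ∂[v_3,v_4] = [v_4] − [v_3].
The 8×24 boundary matrix has rank 7 and Smith normal form diag(1,1,1,1,1,1,1).

Boundary ∂_2: C_2 → C_1 acts by ∂[p,q,r] = [q,r] − [p,r] + [p,q]. For instance
  ∂[v_2,v_3,v_5] = [v_3,v_5] − [v_2,v_5] + [v_2,v_3],
  ∂[v_1,v_4,v_6] = [v_4,v_6] − [v_1,v_6] + [v_1,v_4].
The resulting 24×16 matrix has rank 15, and its Smith normal form has invariant factors (1,1,1,1,1,1,1,1,1,1,1,1,1,1,1).

Computing H_k = (kernel of ∂_k) / (image of ∂_{k+1}):

  H_1: rank ker ∂_1 − rank ∂_2 = (24 − 7) − 15 = 2, and the invariant factors of ∂_2 are all 1, so H_1 ≅ Z^2.

(K is a triangulation of the torus T^2.)

H_1 = Z^2.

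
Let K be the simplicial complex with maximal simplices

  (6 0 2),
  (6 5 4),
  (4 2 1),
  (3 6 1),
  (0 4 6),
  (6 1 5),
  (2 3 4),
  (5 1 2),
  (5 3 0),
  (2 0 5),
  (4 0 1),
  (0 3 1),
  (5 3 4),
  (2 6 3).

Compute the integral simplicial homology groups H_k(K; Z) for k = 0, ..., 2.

Take the total order 0 < 1 < 2 < 3 < 4 < 5 < 6 on the vertex set. Then K (dimension 2) consists of the simplices:

  0-simplices (7): [0], [1], [2], [3], [4], [5], [6]
  1-simplices (21): [0,1], [0,2], [0,3], [0,4], [0,5], [0,6], [1,2], [1,3], [1,4], [1,5], [1,6], [2,3], [2,4], [2,5], [2,6], [3,4], [3,5], [3,6], [4,5], [4,6], [5,6]
  2-simplices (14): [0,1,3], [0,1,4], [0,2,5], [0,2,6], [0,3,5], [0,4,6], [1,2,4], [1,2,5], [1,3,6], [1,5,6], [2,3,4], [2,3,6], [3,4,5], [4,5,6]

Hence C_0 ≅ Z^7, C_1 ≅ Z^21, C_2 ≅ Z^14.

∂_1: C_1 → C_0 sends each edge [p,q] (with p < q) to q − p.
This gives a 7×21 integer matrix of rank 6; reducing to Smith normal form yields diagonal entries (1,1,1,1,1,1).

∂_2: C_2 → C_1 acts by ∂[p,q,r] = [q,r] − [p,r] + [p,q]. For instance
  ∂[2,3,6] = [3,6] − [2,6] + [2,3],
  ∂[0,3,5] = [3,5] − [0,5] + [0,3].
This gives a 21×14 integer matrix of rank 13; reducing to Smith normal form yields diagonal entries (1,1,1,1,1,1,1,1,1,1,1,1,1).

Computing H_k = (kernel of ∂_k) / (image of ∂_{k+1}):

  H_0: rank C_0 − rank ∂_1 = 7 − 6 = 1, and the invariant factors of ∂_1 are all 1, so H_0 = Z.
  H_1: rank ker ∂_1 − rank ∂_2 = (21 − 6) − 13 = 2, and the invariant factors of ∂_2 are all 1, so H_1 = Z^2.
  H_2: rank ker ∂_2 − rank ∂_3 = (14 − 13) − 0 = 1, and there is no ∂_3, so H_2 = Z.

H_0 ≅ Z,  H_1 ≅ Z^2,  H_2 ≅ Z.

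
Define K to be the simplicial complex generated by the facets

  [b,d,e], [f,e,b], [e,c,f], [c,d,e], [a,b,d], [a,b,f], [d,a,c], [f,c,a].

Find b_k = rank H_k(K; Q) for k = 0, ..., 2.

b_0 = 1, b_1 = 0, b_2 = 1.

We work with the vertex ordering a < b < c < d < e < f. The simplices of K, each written with vertices in increasing order, are:

  0-simplices (6): a, b, c, d, e, f
  1-simplices (12): ab, ac, ad, af, bd, be, bf, cd, ce, cf, de, ef
  2-simplices (8): abd, abf, acd, acf, bde, bef, cde, cef

Hence C_0 ≅ Z^6, C_1 ≅ Z^12, C_2 ≅ Z^8.

Boundary ∂_1: C_1 → C_0 sends each edge [p,q] (with p < q) to q − p.
This gives a 6×12 integer matrix of rank 5; reducing to Smith normal form yields diagonal entries (1,1,1,1,1).

Boundary ∂_2: C_2 → C_1 acts by ∂[p,q,r] = [q,r] − [p,r] + [p,q]. For instance
  ∂bde = de − be + bd,
  ∂bef = ef − bf + be.
As a 12×8 matrix over Z this has rank 7, with invariant factors (1,1,1,1,1,1,1).

From H_k ≅ ker(∂_k) / im(∂_{k+1}) we obtain:

  H_0: rank C_0 − rank ∂_1 = 6 − 5 = 1, and the invariant factors of ∂_1 are all 1, so H_0 = Z.
  H_1: rank ker ∂_1 − rank ∂_2 = (12 − 5) − 7 = 0, and the invariant factors of ∂_2 are all 1, so H_1 = 0.
  H_2: rank ker ∂_2 − rank ∂_3 = (8 − 7) − 0 = 1, and there is no ∂_3, so H_2 = Z.

Hence the Betti numbers are b_0 = 1, b_1 = 0, b_2 = 1.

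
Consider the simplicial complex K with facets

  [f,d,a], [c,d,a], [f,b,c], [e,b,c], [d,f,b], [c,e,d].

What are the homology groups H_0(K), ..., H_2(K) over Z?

Fix the vertex order a < b < c < d < e < f and write every simplex with vertices in increasing order. Then dim K = 2 and the simplices of K are:

  0-simplices (6): a, b, c, d, e, f
  1-simplices (12): ac, ad, af, bc, bd, be, bf, cd, ce, cf, de, df
  2-simplices (6): acd, adf, bce, bcf, bdf, cde

giving chain groups C_0 ≅ Z^6, C_1 ≅ Z^12, C_2 ≅ Z^6.

The boundary map ∂_1: C_1 → C_0 sends each edge [p,q] (with p < q) to q − p.
As a 6×12 matrix over Z this has rank 5, with invariant factors (1,1,1,1,1).

∂_2: C_2 → C_1 maps a triangle to the signed sum of its edges. For instance
  ∂cde = de − ce + cd,
  ∂bdf = df − bf + bd.
The resulting 12×6 matrix has rank 6, and its Smith normal form has invariant factors (1,1,1,1,1,1).

Computing H_k = (kernel of ∂_k) / (image of ∂_{k+1}):

  H_0: rank C_0 − rank ∂_1 = 6 − 5 = 1, and the invariant factors of ∂_1 are all 1, so H_0 = Z.
  H_1: rank ker ∂_1 − rank ∂_2 = (12 − 5) − 6 = 1, and the invariant factors of ∂_2 are all 1, so H_1 = Z.
  H_2: rank ker ∂_2 − rank ∂_3 = (6 − 6) − 0 = 0, and there is no ∂_3, so H_2 = 0.

H_0 ≅ Z,  H_1 ≅ Z,  H_2 = 0.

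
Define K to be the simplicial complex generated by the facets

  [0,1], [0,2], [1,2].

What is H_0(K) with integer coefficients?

K has 3 vertices, 3 edges.
rank ∂_0 = 0, rank ∂_1 = 2 ⇒ b_0 = 3 − 0 − 2 = 1; all invariant factors of ∂_1 are 1 so no torsion. So H_0 ≅ Z.

H_0 = Z.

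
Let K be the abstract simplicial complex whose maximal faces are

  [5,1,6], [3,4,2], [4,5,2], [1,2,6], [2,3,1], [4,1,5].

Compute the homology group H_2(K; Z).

K has 6 vertices, 12 edges, 6 triangles.
rank ∂_2 = 6, rank ∂_3 = 0 ⇒ b_2 = 6 − 6 − 0 = 0. So H_2 = 0.

H_2 ≅ 0.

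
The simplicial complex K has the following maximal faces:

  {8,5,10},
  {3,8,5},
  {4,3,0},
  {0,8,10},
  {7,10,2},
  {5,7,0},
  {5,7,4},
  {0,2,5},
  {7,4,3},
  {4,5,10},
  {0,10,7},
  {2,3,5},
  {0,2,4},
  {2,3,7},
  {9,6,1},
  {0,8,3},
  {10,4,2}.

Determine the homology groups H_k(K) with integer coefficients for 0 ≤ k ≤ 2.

H_0 ≅ Z^2,  H_1 ≅ Z^2,  H_2 ≅ Z.

Fix the vertex order 0 < 1 < 2 < 3 < 4 < 5 < 6 < 7 < 8 < 9 < 10 and write every simplex with vertices in increasing order. Then dim K = 2 and the simplices of K are:

  0-simplices (11): [0], [1], [2], [3], [4], [5], [6], [7], [8], [9], [10]
  1-simplices (27): (27 of them)
  2-simplices (17): [0,2,4], [0,2,5], [0,3,4], [0,3,8], [0,5,7], [0,7,10], [0,8,10], [1,6,9], [2,3,5], [2,3,7], [2,4,10], [2,7,10], [3,4,7], [3,5,8], [4,5,7], [4,5,10], [5,8,10]

giving chain groups C_0 ≅ Z^11, C_1 ≅ Z^27, C_2 ≅ Z^17.

∂_1: C_1 → C_0 sends each edge [p,q] (with p < q) to q − p. For instance
  ∂[0,7] = [7] − [0].
As a 11×27 matrix over Z this has rank 9, with invariant factors (1,1,1,1,1,1,1,1,1).

Boundary ∂_2: C_2 → C_1 acts by ∂[p,q,r] = [q,r] − [p,r] + [p,q]. For instance
  ∂[1,6,9] = [6,9] − [1,9] + [1,6],
  ∂[2,7,10] = [7,10] − [2,10] + [2,7].
As a 27×17 matrix over Z this has rank 16, with invariant factors (1,1,1,1,1,1,1,1,1,1,1,1,1,1,1,1).

From H_k ≅ ker(∂_k) / im(∂_{k+1}) we obtain:

  H_0: rank C_0 − rank ∂_1 = 11 − 9 = 2, and the invariant factors of ∂_1 are all 1, so H_0 ≅ Z^2.
  H_1: rank ker ∂_1 − rank ∂_2 = (27 − 9) − 16 = 2, and the invariant factors of ∂_2 are all 1, so H_1 ≅ Z^2.
  H_2: rank ker ∂_2 − rank ∂_3 = (17 − 16) − 0 = 1, and there is no ∂_3, so H_2 ≅ Z.

As a check, the Euler characteristic is 11 − 27 + 17 = 1, which agrees with 2 − 2 + 1 = 1.
(K is a triangulation of the disjoint union of the 2-simplex and the torus T^2.)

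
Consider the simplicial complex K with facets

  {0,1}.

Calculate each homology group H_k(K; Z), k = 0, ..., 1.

H_0 = Z,  H_1 = 0.

We work with the vertex ordering 0 < 1. The simplices of K, each written with vertices in increasing order, are:

  0-simplices (2): [0], [1]
  1-simplices (1): [0,1]

giving chain groups C_0 ≅ Z^2, C_1 ≅ Z^1.

The boundary map ∂_1: C_1 → C_0 sends each edge [p,q] (with p < q) to q − p. For instance
  ∂[0,1] = [1] − [0].
This gives a 2×1 integer matrix of rank 1; reducing to Smith normal form yields diagonal entries (1).

From H_k ≅ ker(∂_k) / im(∂_{k+1}) we obtain:

  H_0: rank C_0 − rank ∂_1 = 2 − 1 = 1, and the invariant factors of ∂_1 are all 1, so H_0 ≅ Z.
  H_1: rank ker ∂_1 − rank ∂_2 = (1 − 1) − 0 = 0, and there is no ∂_2, so H_1 ≅ 0.

As a check, the Euler characteristic is 2 − 1 = 1, which agrees with 1 − 0 = 1.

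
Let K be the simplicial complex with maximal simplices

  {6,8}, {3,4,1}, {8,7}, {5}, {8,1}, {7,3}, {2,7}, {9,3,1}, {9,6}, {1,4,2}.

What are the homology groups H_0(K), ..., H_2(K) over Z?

Order the vertices as 1 < 2 < 3 < 4 < 5 < 6 < 7 < 8 < 9. Listing each simplex with vertices in this order, K has dimension 2 with simplices:

  0-simplices (9): [1], [2], [3], [4], [5], [6], [7], [8], [9]
  1-simplices (13): [1,2], [1,3], [1,4], [1,8], [1,9], [2,4], [2,7], [3,4], [3,7], [3,9], [6,8], [6,9], [7,8]
  2-simplices (3): [1,2,4], [1,3,4], [1,3,9]

giving chain groups C_0 ≅ Z^9, C_1 ≅ Z^13, C_2 ≅ Z^3.

∂_1: C_1 → C_0 maps an edge to its endpoints' difference, ∂[p,q] = q − p. For instance
  ∂[1,4] = [4] − [1].
The resulting 9×13 matrix has rank 7, and its Smith normal form has invariant factors (1,1,1,1,1,1,1).

∂_2: C_2 → C_1 maps a triangle to the signed sum of its edges. For instance
  ∂[1,3,9] = [3,9] − [1,9] + [1,3],
  ∂[1,3,4] = [3,4] − [1,4] + [1,3].
The resulting 13×3 matrix has rank 3, and its Smith normal form has invariant factors (1,1,1).

Computing H_k = (kernel of ∂_k) / (image of ∂_{k+1}):

  H_0: rank C_0 − rank ∂_1 = 9 − 7 = 2, and the invariant factors of ∂_1 are all 1, so H_0 = Z^2.
  H_1: rank ker ∂_1 − rank ∂_2 = (13 − 7) − 3 = 3, and the invariant factors of ∂_2 are all 1, so H_1 = Z^3.
  H_2: rank ker ∂_2 − rank ∂_3 = (3 − 3) − 0 = 0, and there is no ∂_3, so H_2 = 0.

As a check, the Euler characteristic is 9 − 13 + 3 = -1, which agrees with 2 − 3 + 0 = -1.

H_0 = Z^2,  H_1 = Z^3,  H_2 = 0.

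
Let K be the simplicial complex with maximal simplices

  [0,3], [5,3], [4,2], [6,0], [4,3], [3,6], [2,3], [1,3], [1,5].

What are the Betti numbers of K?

b_0 = 1, b_1 = 3.

We work with the vertex ordering 0 < 1 < 2 < 3 < 4 < 5 < 6. The simplices of K, each written with vertices in increasing order, are:

  0-simplices (7): [0], [1], [2], [3], [4], [5], [6]
  1-simplices (9): [0,3], [0,6], [1,3], [1,5], [2,3], [2,4], [3,4], [3,5], [3,6]

Hence C_0 ≅ Z^7, C_1 ≅ Z^9.

The boundary map ∂_1: C_1 → C_0 maps an edge to its endpoints' difference, ∂[p,q] = q − p. For instance
  ∂[2,4] = [4] − [2].
The 7×9 boundary matrix has rank 6 and Smith normal form diag(1,1,1,1,1,1).

Computing H_k = (kernel of ∂_k) / (image of ∂_{k+1}):

  H_0: rank C_0 − rank ∂_1 = 7 − 6 = 1, and the invariant factors of ∂_1 are all 1, so H_0 = Z.
  H_1: rank ker ∂_1 − rank ∂_2 = (9 − 6) − 0 = 3, and there is no ∂_2, so H_1 = Z^3.

As a check, the Euler characteristic is 7 − 9 = -2, which agrees with 1 − 3 = -2.
(K is a triangulation of a wedge of 3 circles.)

Hence the Betti numbers are b_0 = 1, b_1 = 3.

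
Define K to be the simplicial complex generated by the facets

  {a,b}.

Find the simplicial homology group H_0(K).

Fix the vertex order a < b and write every simplex with vertices in increasing order. Then dim K = 1 and the simplices of K are:

  0-simplices (2): a, b
  1-simplices (1): ab

giving chain groups C_0 ≅ Z^2, C_1 ≅ Z^1.

Boundary ∂_1: C_1 → C_0 maps an edge to its endpoints' difference, ∂[p,q] = q − p.
This gives a 2×1 integer matrix of rank 1; reducing to Smith normal form yields diagonal entries (1).

From H_k ≅ ker(∂_k) / im(∂_{k+1}) we obtain:

  H_0: rank C_0 − rank ∂_1 = 2 − 1 = 1, and the invariant factors of ∂_1 are all 1, so H_0 = Z.

H_0 ≅ Z.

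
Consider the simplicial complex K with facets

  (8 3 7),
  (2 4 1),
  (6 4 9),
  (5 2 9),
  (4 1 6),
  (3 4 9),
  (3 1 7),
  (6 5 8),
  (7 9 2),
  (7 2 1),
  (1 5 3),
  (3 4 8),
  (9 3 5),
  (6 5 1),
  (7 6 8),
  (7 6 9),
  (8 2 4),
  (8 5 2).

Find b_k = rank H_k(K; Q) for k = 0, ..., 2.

Order the vertices as 1 < 2 < 3 < 4 < 5 < 6 < 7 < 8 < 9. Listing each simplex with vertices in this order, K has dimension 2 with simplices:

  0-simplices (9): [1], [2], [3], [4], [5], [6], [7], [8], [9]
  1-simplices (27): (27 of them)
  2-simplices (18): [1,2,4], [1,2,7], [1,3,5], [1,3,7], [1,4,6], [1,5,6], [2,4,8], [2,5,8], [2,5,9], [2,7,9], [3,4,8], [3,4,9], [3,5,9], [3,7,8], [4,6,9], [5,6,8], [6,7,8], [6,7,9]

Hence C_0 ≅ Z^9, C_1 ≅ Z^27, C_2 ≅ Z^18.

∂_1: C_1 → C_0 is given by ∂[p,q] = [q] − [p]. For instance
  ∂[6,7] = [7] − [6].
The resulting 9×27 matrix has rank 8, and its Smith normal form has invariant factors (1,1,1,1,1,1,1,1).

Boundary ∂_2: C_2 → C_1 sends each 2-simplex [p,q,r] to [q,r] − [p,r] + [p,q]. For instance
  ∂[1,4,6] = [4,6] − [1,6] + [1,4],
  ∂[2,7,9] = [7,9] − [2,9] + [2,7].
The 27×18 boundary matrix has rank 17 and Smith normal form diag(1,1,1,1,1,1,1,1,1,1,1,1,1,1,1,1,1).

Computing H_k = (kernel of ∂_k) / (image of ∂_{k+1}):

  H_0: rank C_0 − rank ∂_1 = 9 − 8 = 1, and the invariant factors of ∂_1 are all 1, so H_0 = Z.
  H_1: rank ker ∂_1 − rank ∂_2 = (27 − 8) − 17 = 2, and the invariant factors of ∂_2 are all 1, so H_1 = Z^2.
  H_2: rank ker ∂_2 − rank ∂_3 = (18 − 17) − 0 = 1, and there is no ∂_3, so H_2 = Z.

Hence the Betti numbers are b_0 = 1, b_1 = 2, b_2 = 1.

b_0 = 1, b_1 = 2, b_2 = 1.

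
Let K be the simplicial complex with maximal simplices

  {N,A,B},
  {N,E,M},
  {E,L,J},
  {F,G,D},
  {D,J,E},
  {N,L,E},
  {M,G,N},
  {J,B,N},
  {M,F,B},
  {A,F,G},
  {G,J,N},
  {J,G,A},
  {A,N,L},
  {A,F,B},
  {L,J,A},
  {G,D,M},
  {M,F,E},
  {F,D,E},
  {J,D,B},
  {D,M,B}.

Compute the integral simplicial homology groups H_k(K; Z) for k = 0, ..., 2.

H_0 = Z,  H_1 = Z ⊕ Z/2Z,  H_2 = 0.

Fix the vertex order A < B < D < E < F < G < J < L < M < N and write every simplex with vertices in increasing order. Then dim K = 2 and the simplices of K are:

  0-simplices (10): A, B, D, E, F, G, J, L, M, N
  1-simplices (30): AB, AF, AG, AJ, AL, AN, BD, BF, BJ, BM, BN, DE, DF, DG, DJ, DM, EF, EJ, EL, EM, EN, FG, FM, GJ, GM, GN, JL, JN, LN, MN
  2-simplices (20): ABF, ABN, AFG, AGJ, AJL, ALN, BDJ, BDM, BFM, BJN, DEF, DEJ, DFG, DGM, EFM, EJL, ELN, EMN, GJN, GMN

Hence C_0 ≅ Z^10, C_1 ≅ Z^30, C_2 ≅ Z^20.

The boundary map ∂_1: C_1 → C_0 maps an edge to its endpoints' difference, ∂[p,q] = q − p.
The resulting 10×30 matrix has rank 9, and its Smith normal form has invariant factors (1,1,1,1,1,1,1,1,1).

The boundary map ∂_2: C_2 → C_1 maps a triangle to the signed sum of its edges. For instance
  ∂BJN = JN − BN + BJ,
  ∂BDJ = DJ − BJ + BD.
The 30×20 boundary matrix has rank 20 and Smith normal form diag(1,1,1,1,1,1,1,1,1,1,1,1,1,1,1,1,1,1,1,2).

Now H_k = ker ∂_k / im ∂_{k+1}, so:

  H_0: rank C_0 − rank ∂_1 = 10 − 9 = 1, and the invariant factors of ∂_1 are all 1, so H_0 = Z.
  H_1: rank ker ∂_1 − rank ∂_2 = (30 − 9) − 20 = 1, and ∂_2 has invariant factor 2 > 1, so H_1 = Z ⊕ Z/2Z.
  H_2: rank ker ∂_2 − rank ∂_3 = (20 − 20) − 0 = 0, and there is no ∂_3, so H_2 = 0.

As a check, the Euler characteristic is 10 − 30 + 20 = 0, which agrees with 1 − 1 + 0 = 0.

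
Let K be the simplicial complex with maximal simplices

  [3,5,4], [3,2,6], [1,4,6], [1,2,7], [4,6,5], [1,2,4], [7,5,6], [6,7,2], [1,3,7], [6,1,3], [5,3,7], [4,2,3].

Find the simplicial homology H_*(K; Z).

H_0 = Z,  H_1 = Z/2,  H_2 = 0.

Order the vertices as 1 < 2 < 3 < 4 < 5 < 6 < 7. Listing each simplex with vertices in this order, K has dimension 2 with simplices:

  0-simplices (7): [1], [2], [3], [4], [5], [6], [7]
  1-simplices (18): [1,2], [1,3], [1,4], [1,6], [1,7], [2,3], [2,4], [2,6], [2,7], [3,4], [3,5], [3,6], [3,7], [4,5], [4,6], [5,6], [5,7], [6,7]
  2-simplices (12): [1,2,4], [1,2,7], [1,3,6], [1,3,7], [1,4,6], [2,3,4], [2,3,6], [2,6,7], [3,4,5], [3,5,7], [4,5,6], [5,6,7]

so the chain groups are C_0 ≅ Z^7, C_1 ≅ Z^18, C_2 ≅ Z^12.

The boundary map ∂_1: C_1 → C_0 maps an edge to its endpoints' difference, ∂[p,q] = q − p. For instance
  ∂[4,6] = [6] − [4].
This gives a 7×18 integer matrix of rank 6; reducing to Smith normal form yields diagonal entries (1,1,1,1,1,1).

∂_2: C_2 → C_1 sends each 2-simplex [p,q,r] to [q,r] − [p,r] + [p,q]. For instance
  ∂[1,3,7] = [3,7] − [1,7] + [1,3],
  ∂[3,5,7] = [5,7] − [3,7] + [3,5].
The resulting 18×12 matrix has rank 12, and its Smith normal form has invariant factors (1,1,1,1,1,1,1,1,1,1,1,2).

Now H_k = ker ∂_k / im ∂_{k+1}, so:

  H_0: rank C_0 − rank ∂_1 = 7 − 6 = 1, and the invariant factors of ∂_1 are all 1, so H_0 = Z.
  H_1: rank ker ∂_1 − rank ∂_2 = (18 − 6) − 12 = 0, and ∂_2 has invariant factor 2 > 1, so H_1 = Z/2.
  H_2: rank ker ∂_2 − rank ∂_3 = (12 − 12) − 0 = 0, and there is no ∂_3, so H_2 = 0.

As a check, the Euler characteristic is 7 − 18 + 12 = 1, which agrees with 1 − 0 + 0 = 1.
(K is a triangulation of the real projective plane RP^2.)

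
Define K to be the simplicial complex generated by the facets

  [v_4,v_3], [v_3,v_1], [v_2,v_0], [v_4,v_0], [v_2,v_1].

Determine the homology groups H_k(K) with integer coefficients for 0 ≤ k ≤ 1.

H_0 = Z,  H_1 = Z.

K has 5 vertices, 5 edges.
rank ∂_0 = 0, rank ∂_1 = 4 ⇒ b_0 = 5 − 0 − 4 = 1; all invariant factors of ∂_1 are 1 so no torsion. So H_0 ≅ Z.
rank ∂_1 = 4, rank ∂_2 = 0 ⇒ b_1 = 5 − 4 − 0 = 1. So H_1 ≅ Z.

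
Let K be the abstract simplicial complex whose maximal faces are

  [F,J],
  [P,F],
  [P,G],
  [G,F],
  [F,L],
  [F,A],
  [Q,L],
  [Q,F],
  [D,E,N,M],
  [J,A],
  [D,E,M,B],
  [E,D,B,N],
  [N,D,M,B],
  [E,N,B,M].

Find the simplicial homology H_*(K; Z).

K has 12 vertices, 19 edges, 10 triangles, 5 3-simplices.
rank ∂_0 = 0, rank ∂_1 = 10 ⇒ b_0 = 12 − 0 − 10 = 2; all invariant factors of ∂_1 are 1 so no torsion. So H_0 = Z^2.
rank ∂_1 = 10, rank ∂_2 = 6 ⇒ b_1 = 19 − 10 − 6 = 3; all invariant factors of ∂_2 are 1 so no torsion. So H_1 = Z^3.
rank ∂_2 = 6, rank ∂_3 = 4 ⇒ b_2 = 10 − 6 − 4 = 0; all invariant factors of ∂_3 are 1 so no torsion. So H_2 = 0.
rank ∂_3 = 4, rank ∂_4 = 0 ⇒ b_3 = 5 − 4 − 0 = 1. So H_3 = Z.

H_0 = Z^2,  H_1 = Z^3,  H_2 = 0,  H_3 = Z.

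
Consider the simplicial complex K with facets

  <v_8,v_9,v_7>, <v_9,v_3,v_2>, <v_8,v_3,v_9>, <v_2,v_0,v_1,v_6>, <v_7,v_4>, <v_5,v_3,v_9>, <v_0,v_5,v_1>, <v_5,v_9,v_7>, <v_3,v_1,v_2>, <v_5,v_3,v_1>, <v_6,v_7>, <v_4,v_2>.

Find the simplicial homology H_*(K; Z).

K has 10 vertices, 22 edges, 12 triangles, 1 3-simplex.
rank ∂_0 = 0, rank ∂_1 = 9 ⇒ b_0 = 10 − 0 − 9 = 1; all invariant factors of ∂_1 are 1 so no torsion. So H_0 ≅ Z.
rank ∂_1 = 9, rank ∂_2 = 11 ⇒ b_1 = 22 − 9 − 11 = 2; all invariant factors of ∂_2 are 1 so no torsion. So H_1 ≅ Z^2.
rank ∂_2 = 11, rank ∂_3 = 1 ⇒ b_2 = 12 − 11 − 1 = 0; all invariant factors of ∂_3 are 1 so no torsion. So H_2 ≅ 0.
rank ∂_3 = 1, rank ∂_4 = 0 ⇒ b_3 = 1 − 1 − 0 = 0. So H_3 ≅ 0.

H_0 ≅ Z,  H_1 ≅ Z^2,  H_2 = 0,  H_3 = 0.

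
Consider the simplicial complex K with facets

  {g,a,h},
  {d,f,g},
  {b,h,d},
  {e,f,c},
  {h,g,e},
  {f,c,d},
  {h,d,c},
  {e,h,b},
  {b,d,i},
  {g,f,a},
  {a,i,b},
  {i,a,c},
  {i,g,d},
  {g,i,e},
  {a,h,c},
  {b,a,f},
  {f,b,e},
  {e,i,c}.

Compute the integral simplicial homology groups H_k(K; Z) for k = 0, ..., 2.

Fix the vertex order a < b < c < d < e < f < g < h < i and write every simplex with vertices in increasing order. Then dim K = 2 and the simplices of K are:

  0-simplices (9): a, b, c, d, e, f, g, h, i
  1-simplices (27): ab, ac, af, ag, ah, ai, bd, be, bf, bh, bi, cd, ce, cf, ch, ci, df, dg, dh, di, ef, eg, eh, ei, fg, gh, gi
  2-simplices (18): abf, abi, ach, aci, afg, agh, bdh, bdi, bef, beh, cdf, cdh, cef, cei, dfg, dgi, egh, egi

so the chain groups are C_0 ≅ Z^9, C_1 ≅ Z^27, C_2 ≅ Z^18.

The boundary map ∂_1: C_1 → C_0 sends each edge [p,q] (with p < q) to q − p.
This gives a 9×27 integer matrix of rank 8; reducing to Smith normal form yields diagonal entries (1,1,1,1,1,1,1,1).

Boundary ∂_2: C_2 → C_1 maps a triangle to the signed sum of its edges. For instance
  ∂bdi = di − bi + bd,
  ∂agh = gh − ah + ag.
As a 27×18 matrix over Z this has rank 17, with invariant factors (1,1,1,1,1,1,1,1,1,1,1,1,1,1,1,1,1).

From H_k ≅ ker(∂_k) / im(∂_{k+1}) we obtain:

  H_0: rank C_0 − rank ∂_1 = 9 − 8 = 1, and the invariant factors of ∂_1 are all 1, so H_0 ≅ Z.
  H_1: rank ker ∂_1 − rank ∂_2 = (27 − 8) − 17 = 2, and the invariant factors of ∂_2 are all 1, so H_1 ≅ Z^2.
  H_2: rank ker ∂_2 − rank ∂_3 = (18 − 17) − 0 = 1, and there is no ∂_3, so H_2 ≅ Z.

(K is a triangulation of the torus T^2.)

H_0 ≅ Z,  H_1 ≅ Z^2,  H_2 ≅ Z.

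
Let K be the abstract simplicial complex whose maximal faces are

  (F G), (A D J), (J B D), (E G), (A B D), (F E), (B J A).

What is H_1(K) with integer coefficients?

Order the vertices as A < B < D < E < F < G < J. Listing each simplex with vertices in this order, K has dimension 2 with simplices:

  0-simplices (7): A, B, D, E, F, G, J
  1-simplices (9): AB, AD, AJ, BD, BJ, DJ, EF, EG, FG
  2-simplices (4): ABD, ABJ, ADJ, BDJ

giving chain groups C_0 ≅ Z^7, C_1 ≅ Z^9, C_2 ≅ Z^4.

∂_1: C_1 → C_0 is given by ∂[p,q] = [q] − [p].
The resulting 7×9 matrix has rank 5, and its Smith normal form has invariant factors (1,1,1,1,1).

∂_2: C_2 → C_1 sends each 2-simplex [p,q,r] to [q,r] − [p,r] + [p,q]. For instance
  ∂BDJ = DJ − BJ + BD,
  ∂ADJ = DJ − AJ + AD.
This gives a 9×4 integer matrix of rank 3; reducing to Smith normal form yields diagonal entries (1,1,1).

Reading off H_k = ker ∂_k / im ∂_{k+1}:

  H_1: rank ker ∂_1 − rank ∂_2 = (9 − 5) − 3 = 1, and the invariant factors of ∂_2 are all 1, so H_1 = Z.

(K is a triangulation of the disjoint union of the circle S^1 and the 2-sphere S^2.)

H_1 ≅ Z.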